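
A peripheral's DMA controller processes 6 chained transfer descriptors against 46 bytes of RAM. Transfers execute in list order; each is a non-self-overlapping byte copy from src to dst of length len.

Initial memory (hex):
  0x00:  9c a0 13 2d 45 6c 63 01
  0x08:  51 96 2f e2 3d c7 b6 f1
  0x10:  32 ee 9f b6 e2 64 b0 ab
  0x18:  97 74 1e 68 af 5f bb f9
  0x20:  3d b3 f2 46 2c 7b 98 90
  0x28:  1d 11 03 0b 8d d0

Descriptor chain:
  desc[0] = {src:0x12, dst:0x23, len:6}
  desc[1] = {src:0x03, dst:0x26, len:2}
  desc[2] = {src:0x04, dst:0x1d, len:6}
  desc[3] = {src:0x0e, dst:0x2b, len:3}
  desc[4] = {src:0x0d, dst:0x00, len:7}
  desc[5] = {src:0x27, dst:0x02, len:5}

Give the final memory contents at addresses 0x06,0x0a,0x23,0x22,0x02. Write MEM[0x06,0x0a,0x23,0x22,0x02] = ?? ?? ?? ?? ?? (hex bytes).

[0] 0x12->0x23 len=6 : 9f b6 e2 64 b0 ab
[1] 0x03->0x26 len=2 : 2d 45
[2] 0x04->0x1d len=6 : 45 6c 63 01 51 96
[3] 0x0e->0x2b len=3 : b6 f1 32
[4] 0x0d->0x00 len=7 : c7 b6 f1 32 ee 9f b6
[5] 0x27->0x02 len=5 : 45 ab 11 03 b6
query mem[0x06]=0xb6, mem[0x0a]=0x2f, mem[0x23]=0x9f, mem[0x22]=0x96, mem[0x02]=0x45

MEM[0x06,0x0a,0x23,0x22,0x02] = b6 2f 9f 96 45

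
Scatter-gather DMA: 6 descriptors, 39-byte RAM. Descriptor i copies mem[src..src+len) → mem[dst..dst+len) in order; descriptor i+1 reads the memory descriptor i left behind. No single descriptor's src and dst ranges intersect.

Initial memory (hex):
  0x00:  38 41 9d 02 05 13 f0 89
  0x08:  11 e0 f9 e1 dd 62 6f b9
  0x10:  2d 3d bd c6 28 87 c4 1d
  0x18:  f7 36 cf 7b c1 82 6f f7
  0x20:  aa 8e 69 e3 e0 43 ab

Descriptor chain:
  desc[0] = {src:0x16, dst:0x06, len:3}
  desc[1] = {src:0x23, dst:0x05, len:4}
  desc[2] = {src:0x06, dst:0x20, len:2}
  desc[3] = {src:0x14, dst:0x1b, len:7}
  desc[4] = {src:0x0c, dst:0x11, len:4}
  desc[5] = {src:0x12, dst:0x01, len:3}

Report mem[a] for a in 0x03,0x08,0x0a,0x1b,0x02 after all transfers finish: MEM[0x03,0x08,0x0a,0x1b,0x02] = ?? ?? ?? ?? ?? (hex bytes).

[0] 0x16->0x06 len=3 : c4 1d f7
[1] 0x23->0x05 len=4 : e3 e0 43 ab
[2] 0x06->0x20 len=2 : e0 43
[3] 0x14->0x1b len=7 : 28 87 c4 1d f7 36 cf
[4] 0x0c->0x11 len=4 : dd 62 6f b9
[5] 0x12->0x01 len=3 : 62 6f b9
query mem[0x03]=0xb9, mem[0x08]=0xab, mem[0x0a]=0xf9, mem[0x1b]=0x28, mem[0x02]=0x6f

MEM[0x03,0x08,0x0a,0x1b,0x02] = b9 ab f9 28 6f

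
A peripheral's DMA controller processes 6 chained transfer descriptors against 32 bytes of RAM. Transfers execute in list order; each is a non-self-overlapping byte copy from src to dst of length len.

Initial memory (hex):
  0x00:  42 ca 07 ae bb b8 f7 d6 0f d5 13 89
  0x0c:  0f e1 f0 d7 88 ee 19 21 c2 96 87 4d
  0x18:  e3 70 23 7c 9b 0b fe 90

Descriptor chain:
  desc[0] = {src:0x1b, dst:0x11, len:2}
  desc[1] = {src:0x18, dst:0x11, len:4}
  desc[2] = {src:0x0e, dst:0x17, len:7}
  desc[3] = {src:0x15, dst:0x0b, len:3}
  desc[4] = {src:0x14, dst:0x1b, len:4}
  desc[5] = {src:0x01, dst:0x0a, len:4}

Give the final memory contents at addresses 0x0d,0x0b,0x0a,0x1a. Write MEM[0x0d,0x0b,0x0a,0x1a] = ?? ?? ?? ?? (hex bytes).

MEM[0x0d,0x0b,0x0a,0x1a] = bb 07 ca e3

#0 dst[0x11+2] := {0x7c,0x9b}
#1 dst[0x11+4] := {0xe3,0x70,0x23,0x7c}
#2 dst[0x17+7] := {0xf0,0xd7,0x88,0xe3,0x70,0x23,0x7c}
#3 dst[0x0b+3] := {0x96,0x87,0xf0}
#4 dst[0x1b+4] := {0x7c,0x96,0x87,0xf0}
#5 dst[0x0a+4] := {0xca,0x07,0xae,0xbb}
query mem[0x0d]=0xbb, mem[0x0b]=0x07, mem[0x0a]=0xca, mem[0x1a]=0xe3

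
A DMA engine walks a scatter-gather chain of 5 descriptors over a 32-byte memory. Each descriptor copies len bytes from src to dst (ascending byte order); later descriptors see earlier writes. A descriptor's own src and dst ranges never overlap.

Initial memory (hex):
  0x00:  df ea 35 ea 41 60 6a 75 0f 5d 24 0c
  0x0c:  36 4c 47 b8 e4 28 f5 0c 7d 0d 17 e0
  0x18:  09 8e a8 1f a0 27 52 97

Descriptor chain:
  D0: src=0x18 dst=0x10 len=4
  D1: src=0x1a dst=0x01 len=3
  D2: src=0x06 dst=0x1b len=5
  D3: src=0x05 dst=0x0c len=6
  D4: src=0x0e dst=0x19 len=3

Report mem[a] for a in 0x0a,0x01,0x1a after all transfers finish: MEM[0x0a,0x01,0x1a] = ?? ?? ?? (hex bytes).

MEM[0x0a,0x01,0x1a] = 24 a8 0f

[0] 0x18->0x10 len=4 : 09 8e a8 1f
[1] 0x1a->0x01 len=3 : a8 1f a0
[2] 0x06->0x1b len=5 : 6a 75 0f 5d 24
[3] 0x05->0x0c len=6 : 60 6a 75 0f 5d 24
[4] 0x0e->0x19 len=3 : 75 0f 5d
query mem[0x0a]=0x24, mem[0x01]=0xa8, mem[0x1a]=0x0f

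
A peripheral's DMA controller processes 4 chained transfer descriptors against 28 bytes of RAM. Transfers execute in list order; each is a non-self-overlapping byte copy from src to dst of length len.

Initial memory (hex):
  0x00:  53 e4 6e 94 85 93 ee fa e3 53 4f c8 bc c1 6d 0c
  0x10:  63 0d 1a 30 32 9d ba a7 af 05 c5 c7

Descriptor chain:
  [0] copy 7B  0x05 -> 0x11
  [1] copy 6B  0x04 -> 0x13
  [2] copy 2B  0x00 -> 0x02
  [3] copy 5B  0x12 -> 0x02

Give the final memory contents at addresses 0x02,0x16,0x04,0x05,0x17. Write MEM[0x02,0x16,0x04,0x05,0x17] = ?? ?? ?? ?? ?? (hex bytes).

  after D0: wrote 7B at 0x11 = 93eefae3534fc8
  after D1: wrote 6B at 0x13 = 8593eefae353
  after D2: wrote 2B at 0x02 = 53e4
  after D3: wrote 5B at 0x02 = ee8593eefa
query mem[0x02]=0xee, mem[0x16]=0xfa, mem[0x04]=0x93, mem[0x05]=0xee, mem[0x17]=0xe3

MEM[0x02,0x16,0x04,0x05,0x17] = ee fa 93 ee e3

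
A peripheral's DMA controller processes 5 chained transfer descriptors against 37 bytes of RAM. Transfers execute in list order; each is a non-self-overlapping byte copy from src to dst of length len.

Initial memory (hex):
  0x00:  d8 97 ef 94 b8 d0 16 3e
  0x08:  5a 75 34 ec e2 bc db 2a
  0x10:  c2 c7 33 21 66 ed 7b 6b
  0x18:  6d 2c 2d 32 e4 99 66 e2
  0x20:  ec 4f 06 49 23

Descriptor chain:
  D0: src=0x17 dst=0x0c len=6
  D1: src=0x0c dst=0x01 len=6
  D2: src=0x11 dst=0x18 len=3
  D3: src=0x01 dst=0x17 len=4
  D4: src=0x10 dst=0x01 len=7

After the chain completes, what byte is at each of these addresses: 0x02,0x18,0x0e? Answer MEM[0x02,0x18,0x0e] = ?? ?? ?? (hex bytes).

D0: mem[0x0c..0x11] <- [6b 6d 2c 2d 32 e4]
D1: mem[0x01..0x06] <- [6b 6d 2c 2d 32 e4]
D2: mem[0x18..0x1a] <- [e4 33 21]
D3: mem[0x17..0x1a] <- [6b 6d 2c 2d]
D4: mem[0x01..0x07] <- [32 e4 33 21 66 ed 7b]
query mem[0x02]=0xe4, mem[0x18]=0x6d, mem[0x0e]=0x2c

MEM[0x02,0x18,0x0e] = e4 6d 2c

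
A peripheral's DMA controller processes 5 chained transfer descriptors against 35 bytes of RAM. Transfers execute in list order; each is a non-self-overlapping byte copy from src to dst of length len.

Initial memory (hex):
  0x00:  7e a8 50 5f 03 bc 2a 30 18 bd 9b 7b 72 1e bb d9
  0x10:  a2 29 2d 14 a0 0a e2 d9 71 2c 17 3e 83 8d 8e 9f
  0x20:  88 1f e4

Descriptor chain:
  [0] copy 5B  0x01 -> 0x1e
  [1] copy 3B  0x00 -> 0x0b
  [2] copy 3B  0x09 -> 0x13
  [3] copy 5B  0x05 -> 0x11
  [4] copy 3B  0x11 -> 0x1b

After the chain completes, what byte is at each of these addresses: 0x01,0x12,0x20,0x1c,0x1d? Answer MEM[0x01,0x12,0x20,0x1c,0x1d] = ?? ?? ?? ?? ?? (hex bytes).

D0: mem[0x1e..0x22] <- [a8 50 5f 03 bc]
D1: mem[0x0b..0x0d] <- [7e a8 50]
D2: mem[0x13..0x15] <- [bd 9b 7e]
D3: mem[0x11..0x15] <- [bc 2a 30 18 bd]
D4: mem[0x1b..0x1d] <- [bc 2a 30]
query mem[0x01]=0xa8, mem[0x12]=0x2a, mem[0x20]=0x5f, mem[0x1c]=0x2a, mem[0x1d]=0x30

MEM[0x01,0x12,0x20,0x1c,0x1d] = a8 2a 5f 2a 30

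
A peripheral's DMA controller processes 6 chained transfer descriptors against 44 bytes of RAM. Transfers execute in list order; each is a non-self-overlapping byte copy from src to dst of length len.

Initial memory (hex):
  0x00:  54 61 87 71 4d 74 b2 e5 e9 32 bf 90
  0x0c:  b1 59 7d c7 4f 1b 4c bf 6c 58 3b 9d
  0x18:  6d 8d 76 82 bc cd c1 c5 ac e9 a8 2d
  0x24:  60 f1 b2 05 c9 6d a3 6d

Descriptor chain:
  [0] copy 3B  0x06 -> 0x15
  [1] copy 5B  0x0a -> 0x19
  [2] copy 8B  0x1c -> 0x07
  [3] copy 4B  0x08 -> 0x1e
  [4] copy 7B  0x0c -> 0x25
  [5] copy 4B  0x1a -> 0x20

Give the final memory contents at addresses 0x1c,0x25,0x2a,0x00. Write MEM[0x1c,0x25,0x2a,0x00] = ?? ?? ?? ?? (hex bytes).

D0: mem[0x15..0x17] <- [b2 e5 e9]
D1: mem[0x19..0x1d] <- [bf 90 b1 59 7d]
D2: mem[0x07..0x0e] <- [59 7d c1 c5 ac e9 a8 2d]
D3: mem[0x1e..0x21] <- [7d c1 c5 ac]
D4: mem[0x25..0x2b] <- [e9 a8 2d c7 4f 1b 4c]
D5: mem[0x20..0x23] <- [90 b1 59 7d]
query mem[0x1c]=0x59, mem[0x25]=0xe9, mem[0x2a]=0x1b, mem[0x00]=0x54

MEM[0x1c,0x25,0x2a,0x00] = 59 e9 1b 54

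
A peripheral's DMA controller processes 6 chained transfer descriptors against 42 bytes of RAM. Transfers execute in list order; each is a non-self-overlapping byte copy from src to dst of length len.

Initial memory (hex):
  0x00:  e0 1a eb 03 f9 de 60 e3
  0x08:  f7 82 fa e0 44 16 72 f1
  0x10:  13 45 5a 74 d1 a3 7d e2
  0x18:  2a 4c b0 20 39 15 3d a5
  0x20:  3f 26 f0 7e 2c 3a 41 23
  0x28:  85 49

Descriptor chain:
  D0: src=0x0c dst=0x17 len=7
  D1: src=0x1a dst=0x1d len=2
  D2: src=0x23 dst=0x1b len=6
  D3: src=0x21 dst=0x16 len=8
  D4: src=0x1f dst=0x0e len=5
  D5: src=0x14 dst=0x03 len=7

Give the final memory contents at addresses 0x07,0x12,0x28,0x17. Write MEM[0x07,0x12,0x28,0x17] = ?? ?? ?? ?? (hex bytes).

MEM[0x07,0x12,0x28,0x17] = 7e 7e 85 f0

[0] 0x0c->0x17 len=7 : 44 16 72 f1 13 45 5a
[1] 0x1a->0x1d len=2 : f1 13
[2] 0x23->0x1b len=6 : 7e 2c 3a 41 23 85
[3] 0x21->0x16 len=8 : 26 f0 7e 2c 3a 41 23 85
[4] 0x1f->0x0e len=5 : 23 85 26 f0 7e
[5] 0x14->0x03 len=7 : d1 a3 26 f0 7e 2c 3a
query mem[0x07]=0x7e, mem[0x12]=0x7e, mem[0x28]=0x85, mem[0x17]=0xf0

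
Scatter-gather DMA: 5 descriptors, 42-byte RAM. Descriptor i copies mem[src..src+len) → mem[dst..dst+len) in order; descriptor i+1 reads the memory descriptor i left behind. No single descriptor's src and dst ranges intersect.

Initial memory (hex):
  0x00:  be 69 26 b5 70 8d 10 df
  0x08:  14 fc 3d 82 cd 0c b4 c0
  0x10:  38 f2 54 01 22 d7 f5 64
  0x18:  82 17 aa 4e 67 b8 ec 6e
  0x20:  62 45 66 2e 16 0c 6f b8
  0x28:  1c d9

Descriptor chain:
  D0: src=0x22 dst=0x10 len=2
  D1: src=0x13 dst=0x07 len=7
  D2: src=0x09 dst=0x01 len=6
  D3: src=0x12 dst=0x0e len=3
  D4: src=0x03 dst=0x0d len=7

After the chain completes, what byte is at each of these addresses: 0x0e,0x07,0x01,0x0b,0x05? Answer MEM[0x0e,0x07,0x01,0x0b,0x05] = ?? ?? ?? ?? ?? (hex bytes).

D0: mem[0x10..0x11] <- [66 2e]
D1: mem[0x07..0x0d] <- [01 22 d7 f5 64 82 17]
D2: mem[0x01..0x06] <- [d7 f5 64 82 17 b4]
D3: mem[0x0e..0x10] <- [54 01 22]
D4: mem[0x0d..0x13] <- [64 82 17 b4 01 22 d7]
query mem[0x0e]=0x82, mem[0x07]=0x01, mem[0x01]=0xd7, mem[0x0b]=0x64, mem[0x05]=0x17

MEM[0x0e,0x07,0x01,0x0b,0x05] = 82 01 d7 64 17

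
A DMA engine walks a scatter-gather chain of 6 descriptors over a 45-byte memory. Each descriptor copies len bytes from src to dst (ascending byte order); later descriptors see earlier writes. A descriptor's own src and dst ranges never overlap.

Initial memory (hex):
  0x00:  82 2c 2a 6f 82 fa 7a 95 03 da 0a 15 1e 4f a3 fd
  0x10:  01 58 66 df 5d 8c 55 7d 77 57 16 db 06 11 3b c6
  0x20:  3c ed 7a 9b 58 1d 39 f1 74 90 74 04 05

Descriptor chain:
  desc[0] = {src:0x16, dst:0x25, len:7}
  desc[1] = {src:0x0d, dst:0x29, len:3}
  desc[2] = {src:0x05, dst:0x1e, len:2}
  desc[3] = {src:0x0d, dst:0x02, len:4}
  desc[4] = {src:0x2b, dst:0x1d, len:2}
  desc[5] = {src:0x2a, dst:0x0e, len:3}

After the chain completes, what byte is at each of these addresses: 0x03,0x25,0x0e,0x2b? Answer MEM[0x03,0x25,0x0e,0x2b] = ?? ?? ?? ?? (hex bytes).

MEM[0x03,0x25,0x0e,0x2b] = a3 55 a3 fd

  after D0: wrote 7B at 0x25 = 557d775716db06
  after D1: wrote 3B at 0x29 = 4fa3fd
  after D2: wrote 2B at 0x1e = fa7a
  after D3: wrote 4B at 0x02 = 4fa3fd01
  after D4: wrote 2B at 0x1d = fd05
  after D5: wrote 3B at 0x0e = a3fd05
query mem[0x03]=0xa3, mem[0x25]=0x55, mem[0x0e]=0xa3, mem[0x2b]=0xfd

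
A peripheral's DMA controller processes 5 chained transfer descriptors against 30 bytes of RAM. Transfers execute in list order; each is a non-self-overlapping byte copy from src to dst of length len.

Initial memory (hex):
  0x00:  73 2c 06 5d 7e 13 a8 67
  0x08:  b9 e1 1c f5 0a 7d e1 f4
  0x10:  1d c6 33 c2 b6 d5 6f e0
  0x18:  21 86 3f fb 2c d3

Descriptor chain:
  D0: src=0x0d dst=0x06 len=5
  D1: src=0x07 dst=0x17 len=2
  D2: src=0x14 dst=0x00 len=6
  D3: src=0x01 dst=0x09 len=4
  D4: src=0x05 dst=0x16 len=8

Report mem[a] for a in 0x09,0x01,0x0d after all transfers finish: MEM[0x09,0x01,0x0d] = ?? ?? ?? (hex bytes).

D0: mem[0x06..0x0a] <- [7d e1 f4 1d c6]
D1: mem[0x17..0x18] <- [e1 f4]
D2: mem[0x00..0x05] <- [b6 d5 6f e1 f4 86]
D3: mem[0x09..0x0c] <- [d5 6f e1 f4]
D4: mem[0x16..0x1d] <- [86 7d e1 f4 d5 6f e1 f4]
query mem[0x09]=0xd5, mem[0x01]=0xd5, mem[0x0d]=0x7d

MEM[0x09,0x01,0x0d] = d5 d5 7d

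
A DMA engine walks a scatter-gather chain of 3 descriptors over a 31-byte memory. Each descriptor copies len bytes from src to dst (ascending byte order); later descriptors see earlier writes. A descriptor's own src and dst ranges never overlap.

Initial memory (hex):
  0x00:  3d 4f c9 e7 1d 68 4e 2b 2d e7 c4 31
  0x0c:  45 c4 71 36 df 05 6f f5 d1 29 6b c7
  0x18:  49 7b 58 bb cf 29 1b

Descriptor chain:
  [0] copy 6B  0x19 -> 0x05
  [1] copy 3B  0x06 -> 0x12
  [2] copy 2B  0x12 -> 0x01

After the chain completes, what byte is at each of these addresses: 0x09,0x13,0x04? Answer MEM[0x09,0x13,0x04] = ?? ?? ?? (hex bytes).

D0: mem[0x05..0x0a] <- [7b 58 bb cf 29 1b]
D1: mem[0x12..0x14] <- [58 bb cf]
D2: mem[0x01..0x02] <- [58 bb]
query mem[0x09]=0x29, mem[0x13]=0xbb, mem[0x04]=0x1d

MEM[0x09,0x13,0x04] = 29 bb 1d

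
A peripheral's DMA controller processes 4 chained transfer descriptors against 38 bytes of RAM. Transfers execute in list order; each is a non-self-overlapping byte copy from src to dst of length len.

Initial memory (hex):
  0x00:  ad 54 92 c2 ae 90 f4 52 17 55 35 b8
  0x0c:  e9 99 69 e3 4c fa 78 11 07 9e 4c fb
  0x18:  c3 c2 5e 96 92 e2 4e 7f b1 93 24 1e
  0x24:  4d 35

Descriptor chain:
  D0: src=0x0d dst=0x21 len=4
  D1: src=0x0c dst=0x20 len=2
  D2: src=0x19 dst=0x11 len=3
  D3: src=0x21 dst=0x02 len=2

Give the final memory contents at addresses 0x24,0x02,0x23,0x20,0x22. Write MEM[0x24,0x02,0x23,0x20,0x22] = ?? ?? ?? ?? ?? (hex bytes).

  after D0: wrote 4B at 0x21 = 9969e34c
  after D1: wrote 2B at 0x20 = e999
  after D2: wrote 3B at 0x11 = c25e96
  after D3: wrote 2B at 0x02 = 9969
query mem[0x24]=0x4c, mem[0x02]=0x99, mem[0x23]=0xe3, mem[0x20]=0xe9, mem[0x22]=0x69

MEM[0x24,0x02,0x23,0x20,0x22] = 4c 99 e3 e9 69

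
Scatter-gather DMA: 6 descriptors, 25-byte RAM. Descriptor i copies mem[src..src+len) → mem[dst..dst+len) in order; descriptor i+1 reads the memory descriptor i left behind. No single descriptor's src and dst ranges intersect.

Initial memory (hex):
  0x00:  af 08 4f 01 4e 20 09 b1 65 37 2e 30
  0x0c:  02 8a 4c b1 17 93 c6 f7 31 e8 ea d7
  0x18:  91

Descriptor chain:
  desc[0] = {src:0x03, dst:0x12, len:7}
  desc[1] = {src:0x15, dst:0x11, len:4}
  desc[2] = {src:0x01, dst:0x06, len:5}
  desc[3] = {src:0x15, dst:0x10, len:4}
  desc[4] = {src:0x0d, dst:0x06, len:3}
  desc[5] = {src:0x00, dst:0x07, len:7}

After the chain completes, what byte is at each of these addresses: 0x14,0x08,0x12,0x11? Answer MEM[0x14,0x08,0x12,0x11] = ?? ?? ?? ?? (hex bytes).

D0: mem[0x12..0x18] <- [01 4e 20 09 b1 65 37]
D1: mem[0x11..0x14] <- [09 b1 65 37]
D2: mem[0x06..0x0a] <- [08 4f 01 4e 20]
D3: mem[0x10..0x13] <- [09 b1 65 37]
D4: mem[0x06..0x08] <- [8a 4c b1]
D5: mem[0x07..0x0d] <- [af 08 4f 01 4e 20 8a]
query mem[0x14]=0x37, mem[0x08]=0x08, mem[0x12]=0x65, mem[0x11]=0xb1

MEM[0x14,0x08,0x12,0x11] = 37 08 65 b1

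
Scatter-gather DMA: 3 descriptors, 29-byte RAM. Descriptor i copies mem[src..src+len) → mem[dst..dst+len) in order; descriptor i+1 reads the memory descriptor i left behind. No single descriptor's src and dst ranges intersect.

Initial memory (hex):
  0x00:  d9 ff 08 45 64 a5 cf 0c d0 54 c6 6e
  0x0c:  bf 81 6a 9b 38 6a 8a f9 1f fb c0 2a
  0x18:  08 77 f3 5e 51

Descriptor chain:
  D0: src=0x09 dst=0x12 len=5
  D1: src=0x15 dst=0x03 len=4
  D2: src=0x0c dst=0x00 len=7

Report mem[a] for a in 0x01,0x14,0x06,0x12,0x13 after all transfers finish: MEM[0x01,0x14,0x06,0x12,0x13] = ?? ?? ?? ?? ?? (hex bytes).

D0: mem[0x12..0x16] <- [54 c6 6e bf 81]
D1: mem[0x03..0x06] <- [bf 81 2a 08]
D2: mem[0x00..0x06] <- [bf 81 6a 9b 38 6a 54]
query mem[0x01]=0x81, mem[0x14]=0x6e, mem[0x06]=0x54, mem[0x12]=0x54, mem[0x13]=0xc6

MEM[0x01,0x14,0x06,0x12,0x13] = 81 6e 54 54 c6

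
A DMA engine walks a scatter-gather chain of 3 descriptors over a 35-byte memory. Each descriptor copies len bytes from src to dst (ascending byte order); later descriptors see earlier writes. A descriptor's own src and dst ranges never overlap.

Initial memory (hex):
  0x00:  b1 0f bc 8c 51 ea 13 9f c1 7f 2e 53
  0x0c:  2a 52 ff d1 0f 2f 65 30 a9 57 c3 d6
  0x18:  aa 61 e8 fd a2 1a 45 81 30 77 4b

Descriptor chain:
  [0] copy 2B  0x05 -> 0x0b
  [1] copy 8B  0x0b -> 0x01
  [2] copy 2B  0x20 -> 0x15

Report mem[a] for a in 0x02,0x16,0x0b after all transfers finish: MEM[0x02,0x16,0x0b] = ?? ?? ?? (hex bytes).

MEM[0x02,0x16,0x0b] = 13 77 ea

[0] 0x05->0x0b len=2 : ea 13
[1] 0x0b->0x01 len=8 : ea 13 52 ff d1 0f 2f 65
[2] 0x20->0x15 len=2 : 30 77
query mem[0x02]=0x13, mem[0x16]=0x77, mem[0x0b]=0xea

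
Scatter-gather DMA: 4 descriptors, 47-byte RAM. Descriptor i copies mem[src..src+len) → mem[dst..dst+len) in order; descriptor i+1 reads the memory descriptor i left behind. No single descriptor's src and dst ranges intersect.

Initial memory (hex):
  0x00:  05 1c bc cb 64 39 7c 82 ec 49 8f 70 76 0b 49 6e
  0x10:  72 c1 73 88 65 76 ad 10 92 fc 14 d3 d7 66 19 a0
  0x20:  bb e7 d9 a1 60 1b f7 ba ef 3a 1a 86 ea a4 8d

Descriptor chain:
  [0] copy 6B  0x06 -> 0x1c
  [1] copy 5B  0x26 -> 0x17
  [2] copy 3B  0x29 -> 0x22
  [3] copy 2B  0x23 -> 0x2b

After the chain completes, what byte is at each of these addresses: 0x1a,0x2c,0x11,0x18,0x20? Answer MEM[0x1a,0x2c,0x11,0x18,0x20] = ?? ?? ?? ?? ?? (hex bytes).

MEM[0x1a,0x2c,0x11,0x18,0x20] = 3a 86 c1 ba 8f

#0 dst[0x1c+6] := {0x7c,0x82,0xec,0x49,0x8f,0x70}
#1 dst[0x17+5] := {0xf7,0xba,0xef,0x3a,0x1a}
#2 dst[0x22+3] := {0x3a,0x1a,0x86}
#3 dst[0x2b+2] := {0x1a,0x86}
query mem[0x1a]=0x3a, mem[0x2c]=0x86, mem[0x11]=0xc1, mem[0x18]=0xba, mem[0x20]=0x8f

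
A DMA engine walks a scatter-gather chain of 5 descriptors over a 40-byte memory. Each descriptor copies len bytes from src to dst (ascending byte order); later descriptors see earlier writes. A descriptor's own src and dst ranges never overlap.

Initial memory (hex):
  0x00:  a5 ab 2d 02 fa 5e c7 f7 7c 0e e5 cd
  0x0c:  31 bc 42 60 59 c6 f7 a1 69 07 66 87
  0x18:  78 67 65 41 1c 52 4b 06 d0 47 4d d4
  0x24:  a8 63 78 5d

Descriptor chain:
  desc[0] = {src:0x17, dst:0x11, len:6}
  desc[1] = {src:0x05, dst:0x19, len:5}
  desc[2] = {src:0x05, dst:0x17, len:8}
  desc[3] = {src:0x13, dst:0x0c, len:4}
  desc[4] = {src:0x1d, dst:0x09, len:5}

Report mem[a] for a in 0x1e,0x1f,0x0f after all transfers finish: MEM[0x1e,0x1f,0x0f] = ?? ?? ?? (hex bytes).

  after D0: wrote 6B at 0x11 = 87786765411c
  after D1: wrote 5B at 0x19 = 5ec7f77c0e
  after D2: wrote 8B at 0x17 = 5ec7f77c0ee5cd31
  after D3: wrote 4B at 0x0c = 6765411c
  after D4: wrote 5B at 0x09 = cd3106d047
query mem[0x1e]=0x31, mem[0x1f]=0x06, mem[0x0f]=0x1c

MEM[0x1e,0x1f,0x0f] = 31 06 1c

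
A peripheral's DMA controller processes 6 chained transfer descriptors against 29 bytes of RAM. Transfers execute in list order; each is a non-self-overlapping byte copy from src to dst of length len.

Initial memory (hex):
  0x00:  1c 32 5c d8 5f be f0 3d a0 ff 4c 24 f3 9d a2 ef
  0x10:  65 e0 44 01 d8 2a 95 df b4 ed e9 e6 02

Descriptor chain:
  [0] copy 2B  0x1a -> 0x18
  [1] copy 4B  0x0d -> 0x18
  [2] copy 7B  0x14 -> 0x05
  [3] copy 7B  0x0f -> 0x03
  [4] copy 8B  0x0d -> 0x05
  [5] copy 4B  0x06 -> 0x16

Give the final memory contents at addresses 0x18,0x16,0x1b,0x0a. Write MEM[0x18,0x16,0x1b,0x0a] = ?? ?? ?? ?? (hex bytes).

[0] 0x1a->0x18 len=2 : e9 e6
[1] 0x0d->0x18 len=4 : 9d a2 ef 65
[2] 0x14->0x05 len=7 : d8 2a 95 df 9d a2 ef
[3] 0x0f->0x03 len=7 : ef 65 e0 44 01 d8 2a
[4] 0x0d->0x05 len=8 : 9d a2 ef 65 e0 44 01 d8
[5] 0x06->0x16 len=4 : a2 ef 65 e0
query mem[0x18]=0x65, mem[0x16]=0xa2, mem[0x1b]=0x65, mem[0x0a]=0x44

MEM[0x18,0x16,0x1b,0x0a] = 65 a2 65 44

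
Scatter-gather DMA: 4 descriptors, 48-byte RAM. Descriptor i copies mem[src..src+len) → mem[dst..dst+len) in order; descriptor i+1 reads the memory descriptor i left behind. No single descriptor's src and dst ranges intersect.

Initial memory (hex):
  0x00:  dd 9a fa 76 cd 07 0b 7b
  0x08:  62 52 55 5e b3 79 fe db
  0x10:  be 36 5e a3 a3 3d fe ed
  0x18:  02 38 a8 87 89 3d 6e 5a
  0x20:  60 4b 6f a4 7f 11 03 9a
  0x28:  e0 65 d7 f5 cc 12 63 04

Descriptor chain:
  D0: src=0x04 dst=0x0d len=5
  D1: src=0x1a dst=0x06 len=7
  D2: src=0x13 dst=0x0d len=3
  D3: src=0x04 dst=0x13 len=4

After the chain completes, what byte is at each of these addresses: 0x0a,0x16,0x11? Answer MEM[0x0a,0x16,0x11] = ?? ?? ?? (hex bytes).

MEM[0x0a,0x16,0x11] = 6e 87 62

  after D0: wrote 5B at 0x0d = cd070b7b62
  after D1: wrote 7B at 0x06 = a887893d6e5a60
  after D2: wrote 3B at 0x0d = a3a33d
  after D3: wrote 4B at 0x13 = cd07a887
query mem[0x0a]=0x6e, mem[0x16]=0x87, mem[0x11]=0x62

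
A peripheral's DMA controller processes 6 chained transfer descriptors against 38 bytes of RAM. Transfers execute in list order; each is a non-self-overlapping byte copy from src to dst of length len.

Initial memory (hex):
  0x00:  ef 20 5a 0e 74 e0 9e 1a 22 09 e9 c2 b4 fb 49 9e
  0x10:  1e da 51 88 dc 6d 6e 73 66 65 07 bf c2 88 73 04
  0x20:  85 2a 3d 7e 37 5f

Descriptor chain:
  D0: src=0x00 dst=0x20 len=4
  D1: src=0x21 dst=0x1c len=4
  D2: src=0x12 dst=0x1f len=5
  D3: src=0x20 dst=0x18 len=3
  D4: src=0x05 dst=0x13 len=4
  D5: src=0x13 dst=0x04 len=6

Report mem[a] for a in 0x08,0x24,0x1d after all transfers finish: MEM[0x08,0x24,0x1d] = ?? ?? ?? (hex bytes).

MEM[0x08,0x24,0x1d] = 73 37 5a

#0 dst[0x20+4] := {0xef,0x20,0x5a,0x0e}
#1 dst[0x1c+4] := {0x20,0x5a,0x0e,0x37}
#2 dst[0x1f+5] := {0x51,0x88,0xdc,0x6d,0x6e}
#3 dst[0x18+3] := {0x88,0xdc,0x6d}
#4 dst[0x13+4] := {0xe0,0x9e,0x1a,0x22}
#5 dst[0x04+6] := {0xe0,0x9e,0x1a,0x22,0x73,0x88}
query mem[0x08]=0x73, mem[0x24]=0x37, mem[0x1d]=0x5a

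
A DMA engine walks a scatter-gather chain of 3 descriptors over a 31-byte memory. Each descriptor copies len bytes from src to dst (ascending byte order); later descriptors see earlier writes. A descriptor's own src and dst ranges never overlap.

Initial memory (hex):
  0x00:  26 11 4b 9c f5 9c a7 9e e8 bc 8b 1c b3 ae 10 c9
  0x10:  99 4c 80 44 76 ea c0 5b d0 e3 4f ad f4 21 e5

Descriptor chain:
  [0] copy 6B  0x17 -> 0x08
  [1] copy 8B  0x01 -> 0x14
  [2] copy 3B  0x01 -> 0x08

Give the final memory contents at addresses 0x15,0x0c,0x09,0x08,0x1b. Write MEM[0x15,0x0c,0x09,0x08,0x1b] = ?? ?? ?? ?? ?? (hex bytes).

MEM[0x15,0x0c,0x09,0x08,0x1b] = 4b ad 4b 11 5b

#0 dst[0x08+6] := {0x5b,0xd0,0xe3,0x4f,0xad,0xf4}
#1 dst[0x14+8] := {0x11,0x4b,0x9c,0xf5,0x9c,0xa7,0x9e,0x5b}
#2 dst[0x08+3] := {0x11,0x4b,0x9c}
query mem[0x15]=0x4b, mem[0x0c]=0xad, mem[0x09]=0x4b, mem[0x08]=0x11, mem[0x1b]=0x5b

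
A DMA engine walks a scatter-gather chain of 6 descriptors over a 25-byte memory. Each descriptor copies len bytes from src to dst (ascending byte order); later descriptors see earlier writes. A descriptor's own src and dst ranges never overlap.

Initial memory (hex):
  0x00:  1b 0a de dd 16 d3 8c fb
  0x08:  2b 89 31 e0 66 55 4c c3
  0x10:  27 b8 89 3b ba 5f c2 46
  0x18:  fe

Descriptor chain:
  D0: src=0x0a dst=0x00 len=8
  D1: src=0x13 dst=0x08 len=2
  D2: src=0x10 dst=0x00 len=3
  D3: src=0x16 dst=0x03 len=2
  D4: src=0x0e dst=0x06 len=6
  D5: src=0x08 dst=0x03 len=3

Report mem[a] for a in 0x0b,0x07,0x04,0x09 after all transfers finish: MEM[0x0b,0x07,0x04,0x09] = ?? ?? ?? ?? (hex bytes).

MEM[0x0b,0x07,0x04,0x09] = 3b c3 b8 b8

[0] 0x0a->0x00 len=8 : 31 e0 66 55 4c c3 27 b8
[1] 0x13->0x08 len=2 : 3b ba
[2] 0x10->0x00 len=3 : 27 b8 89
[3] 0x16->0x03 len=2 : c2 46
[4] 0x0e->0x06 len=6 : 4c c3 27 b8 89 3b
[5] 0x08->0x03 len=3 : 27 b8 89
query mem[0x0b]=0x3b, mem[0x07]=0xc3, mem[0x04]=0xb8, mem[0x09]=0xb8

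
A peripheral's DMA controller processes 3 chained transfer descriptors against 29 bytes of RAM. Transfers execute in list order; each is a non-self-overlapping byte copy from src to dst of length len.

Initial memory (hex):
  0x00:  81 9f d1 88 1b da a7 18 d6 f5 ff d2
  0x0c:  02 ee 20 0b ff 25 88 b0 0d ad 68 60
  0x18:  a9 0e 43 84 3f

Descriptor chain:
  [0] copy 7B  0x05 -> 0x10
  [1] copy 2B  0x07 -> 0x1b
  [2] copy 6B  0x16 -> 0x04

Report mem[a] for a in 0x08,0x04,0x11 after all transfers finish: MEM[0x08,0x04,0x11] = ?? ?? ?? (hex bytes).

MEM[0x08,0x04,0x11] = 43 d2 a7

[0] 0x05->0x10 len=7 : da a7 18 d6 f5 ff d2
[1] 0x07->0x1b len=2 : 18 d6
[2] 0x16->0x04 len=6 : d2 60 a9 0e 43 18
query mem[0x08]=0x43, mem[0x04]=0xd2, mem[0x11]=0xa7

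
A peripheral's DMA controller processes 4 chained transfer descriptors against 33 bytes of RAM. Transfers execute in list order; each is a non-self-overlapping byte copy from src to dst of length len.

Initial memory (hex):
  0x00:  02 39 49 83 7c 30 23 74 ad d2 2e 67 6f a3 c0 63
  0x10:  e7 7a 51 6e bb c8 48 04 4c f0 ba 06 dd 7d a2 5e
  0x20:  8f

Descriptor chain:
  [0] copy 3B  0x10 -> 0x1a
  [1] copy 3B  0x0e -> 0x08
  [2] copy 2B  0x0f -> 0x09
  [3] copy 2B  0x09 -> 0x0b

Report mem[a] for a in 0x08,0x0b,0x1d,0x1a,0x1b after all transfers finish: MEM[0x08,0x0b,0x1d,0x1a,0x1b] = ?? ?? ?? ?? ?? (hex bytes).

MEM[0x08,0x0b,0x1d,0x1a,0x1b] = c0 63 7d e7 7a

D0: mem[0x1a..0x1c] <- [e7 7a 51]
D1: mem[0x08..0x0a] <- [c0 63 e7]
D2: mem[0x09..0x0a] <- [63 e7]
D3: mem[0x0b..0x0c] <- [63 e7]
query mem[0x08]=0xc0, mem[0x0b]=0x63, mem[0x1d]=0x7d, mem[0x1a]=0xe7, mem[0x1b]=0x7a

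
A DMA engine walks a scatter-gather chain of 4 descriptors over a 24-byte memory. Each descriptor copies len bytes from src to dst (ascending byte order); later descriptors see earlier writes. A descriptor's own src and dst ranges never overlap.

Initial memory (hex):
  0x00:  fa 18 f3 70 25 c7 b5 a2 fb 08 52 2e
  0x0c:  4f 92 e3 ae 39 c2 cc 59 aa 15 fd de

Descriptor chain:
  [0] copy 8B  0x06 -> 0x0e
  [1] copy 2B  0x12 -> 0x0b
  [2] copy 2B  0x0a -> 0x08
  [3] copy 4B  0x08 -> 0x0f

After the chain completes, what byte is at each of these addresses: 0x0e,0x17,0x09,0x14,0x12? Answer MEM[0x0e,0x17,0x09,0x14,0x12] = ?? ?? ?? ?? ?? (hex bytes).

MEM[0x0e,0x17,0x09,0x14,0x12] = b5 de 52 4f 52

  after D0: wrote 8B at 0x0e = b5a2fb08522e4f92
  after D1: wrote 2B at 0x0b = 522e
  after D2: wrote 2B at 0x08 = 5252
  after D3: wrote 4B at 0x0f = 52525252
query mem[0x0e]=0xb5, mem[0x17]=0xde, mem[0x09]=0x52, mem[0x14]=0x4f, mem[0x12]=0x52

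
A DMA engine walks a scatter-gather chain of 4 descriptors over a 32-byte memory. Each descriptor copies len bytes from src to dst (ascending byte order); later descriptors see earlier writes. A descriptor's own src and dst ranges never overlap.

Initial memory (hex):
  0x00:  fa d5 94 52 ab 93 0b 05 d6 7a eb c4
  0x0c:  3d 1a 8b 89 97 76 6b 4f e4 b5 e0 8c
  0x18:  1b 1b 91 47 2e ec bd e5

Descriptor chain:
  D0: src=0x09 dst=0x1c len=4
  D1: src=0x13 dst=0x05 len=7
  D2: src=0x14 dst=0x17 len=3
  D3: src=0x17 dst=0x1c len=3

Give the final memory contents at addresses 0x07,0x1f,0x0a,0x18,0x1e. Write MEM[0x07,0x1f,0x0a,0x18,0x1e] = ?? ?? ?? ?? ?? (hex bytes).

[0] 0x09->0x1c len=4 : 7a eb c4 3d
[1] 0x13->0x05 len=7 : 4f e4 b5 e0 8c 1b 1b
[2] 0x14->0x17 len=3 : e4 b5 e0
[3] 0x17->0x1c len=3 : e4 b5 e0
query mem[0x07]=0xb5, mem[0x1f]=0x3d, mem[0x0a]=0x1b, mem[0x18]=0xb5, mem[0x1e]=0xe0

MEM[0x07,0x1f,0x0a,0x18,0x1e] = b5 3d 1b b5 e0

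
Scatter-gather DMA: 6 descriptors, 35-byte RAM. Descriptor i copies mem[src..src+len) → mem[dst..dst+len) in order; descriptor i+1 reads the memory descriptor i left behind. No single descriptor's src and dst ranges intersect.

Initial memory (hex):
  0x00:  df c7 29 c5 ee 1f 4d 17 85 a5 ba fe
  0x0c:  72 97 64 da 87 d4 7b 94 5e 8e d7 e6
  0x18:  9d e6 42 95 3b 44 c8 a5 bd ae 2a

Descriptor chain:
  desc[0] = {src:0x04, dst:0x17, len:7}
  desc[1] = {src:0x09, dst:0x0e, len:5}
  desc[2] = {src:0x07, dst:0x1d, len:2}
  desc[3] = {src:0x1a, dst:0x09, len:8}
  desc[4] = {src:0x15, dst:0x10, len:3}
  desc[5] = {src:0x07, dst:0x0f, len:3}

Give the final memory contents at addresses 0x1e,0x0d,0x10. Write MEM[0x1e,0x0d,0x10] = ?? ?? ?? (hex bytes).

MEM[0x1e,0x0d,0x10] = 85 85 85

  after D0: wrote 7B at 0x17 = ee1f4d1785a5ba
  after D1: wrote 5B at 0x0e = a5bafe7297
  after D2: wrote 2B at 0x1d = 1785
  after D3: wrote 8B at 0x09 = 1785a51785a5bdae
  after D4: wrote 3B at 0x10 = 8ed7ee
  after D5: wrote 3B at 0x0f = 178517
query mem[0x1e]=0x85, mem[0x0d]=0x85, mem[0x10]=0x85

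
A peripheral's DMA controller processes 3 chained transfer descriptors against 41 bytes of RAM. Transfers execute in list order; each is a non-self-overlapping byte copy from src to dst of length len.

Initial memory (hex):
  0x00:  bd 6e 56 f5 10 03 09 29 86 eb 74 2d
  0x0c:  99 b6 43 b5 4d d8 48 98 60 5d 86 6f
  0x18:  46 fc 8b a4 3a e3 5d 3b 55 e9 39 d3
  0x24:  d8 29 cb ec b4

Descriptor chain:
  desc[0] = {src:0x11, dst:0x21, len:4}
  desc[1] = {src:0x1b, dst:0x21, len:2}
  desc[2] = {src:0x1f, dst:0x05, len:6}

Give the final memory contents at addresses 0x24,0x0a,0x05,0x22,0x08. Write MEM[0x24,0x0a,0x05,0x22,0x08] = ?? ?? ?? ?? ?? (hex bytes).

[0] 0x11->0x21 len=4 : d8 48 98 60
[1] 0x1b->0x21 len=2 : a4 3a
[2] 0x1f->0x05 len=6 : 3b 55 a4 3a 98 60
query mem[0x24]=0x60, mem[0x0a]=0x60, mem[0x05]=0x3b, mem[0x22]=0x3a, mem[0x08]=0x3a

MEM[0x24,0x0a,0x05,0x22,0x08] = 60 60 3b 3a 3a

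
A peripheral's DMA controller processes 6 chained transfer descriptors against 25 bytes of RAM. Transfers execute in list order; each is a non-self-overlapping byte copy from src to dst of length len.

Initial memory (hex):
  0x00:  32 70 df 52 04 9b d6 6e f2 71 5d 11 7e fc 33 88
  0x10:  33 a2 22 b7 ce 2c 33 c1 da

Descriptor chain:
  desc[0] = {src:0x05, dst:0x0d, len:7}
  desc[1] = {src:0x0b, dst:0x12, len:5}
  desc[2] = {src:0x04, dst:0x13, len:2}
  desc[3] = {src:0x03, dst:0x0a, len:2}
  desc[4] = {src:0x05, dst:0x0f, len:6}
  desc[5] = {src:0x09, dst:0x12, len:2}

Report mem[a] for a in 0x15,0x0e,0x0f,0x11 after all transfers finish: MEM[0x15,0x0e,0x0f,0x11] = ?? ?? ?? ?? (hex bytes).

MEM[0x15,0x0e,0x0f,0x11] = d6 d6 9b 6e

D0: mem[0x0d..0x13] <- [9b d6 6e f2 71 5d 11]
D1: mem[0x12..0x16] <- [11 7e 9b d6 6e]
D2: mem[0x13..0x14] <- [04 9b]
D3: mem[0x0a..0x0b] <- [52 04]
D4: mem[0x0f..0x14] <- [9b d6 6e f2 71 52]
D5: mem[0x12..0x13] <- [71 52]
query mem[0x15]=0xd6, mem[0x0e]=0xd6, mem[0x0f]=0x9b, mem[0x11]=0x6e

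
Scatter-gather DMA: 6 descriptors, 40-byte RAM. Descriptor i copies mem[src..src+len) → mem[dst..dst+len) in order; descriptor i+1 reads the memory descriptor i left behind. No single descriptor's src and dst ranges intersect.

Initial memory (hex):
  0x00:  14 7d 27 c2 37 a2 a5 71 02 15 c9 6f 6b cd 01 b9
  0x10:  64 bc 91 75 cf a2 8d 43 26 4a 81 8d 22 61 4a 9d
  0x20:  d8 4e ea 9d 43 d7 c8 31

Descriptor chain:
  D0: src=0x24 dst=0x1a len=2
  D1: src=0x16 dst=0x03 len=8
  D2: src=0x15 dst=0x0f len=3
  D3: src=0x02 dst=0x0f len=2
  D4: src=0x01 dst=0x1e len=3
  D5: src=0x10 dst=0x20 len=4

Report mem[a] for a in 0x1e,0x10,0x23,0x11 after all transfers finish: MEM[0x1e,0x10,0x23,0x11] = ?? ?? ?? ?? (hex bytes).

MEM[0x1e,0x10,0x23,0x11] = 7d 8d 75 43

  after D0: wrote 2B at 0x1a = 43d7
  after D1: wrote 8B at 0x03 = 8d43264a43d72261
  after D2: wrote 3B at 0x0f = a28d43
  after D3: wrote 2B at 0x0f = 278d
  after D4: wrote 3B at 0x1e = 7d278d
  after D5: wrote 4B at 0x20 = 8d439175
query mem[0x1e]=0x7d, mem[0x10]=0x8d, mem[0x23]=0x75, mem[0x11]=0x43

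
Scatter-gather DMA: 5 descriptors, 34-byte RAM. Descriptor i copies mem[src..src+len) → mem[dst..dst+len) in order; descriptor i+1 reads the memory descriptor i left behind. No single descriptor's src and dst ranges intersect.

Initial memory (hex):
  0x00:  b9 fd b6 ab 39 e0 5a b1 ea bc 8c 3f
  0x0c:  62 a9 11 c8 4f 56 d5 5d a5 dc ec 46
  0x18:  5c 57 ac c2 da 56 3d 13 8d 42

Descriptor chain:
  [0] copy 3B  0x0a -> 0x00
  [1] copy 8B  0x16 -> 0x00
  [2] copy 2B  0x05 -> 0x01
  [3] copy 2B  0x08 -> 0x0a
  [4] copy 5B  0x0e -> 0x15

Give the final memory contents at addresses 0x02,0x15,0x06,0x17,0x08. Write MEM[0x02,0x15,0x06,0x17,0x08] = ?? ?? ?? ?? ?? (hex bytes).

MEM[0x02,0x15,0x06,0x17,0x08] = da 11 da 4f ea

[0] 0x0a->0x00 len=3 : 8c 3f 62
[1] 0x16->0x00 len=8 : ec 46 5c 57 ac c2 da 56
[2] 0x05->0x01 len=2 : c2 da
[3] 0x08->0x0a len=2 : ea bc
[4] 0x0e->0x15 len=5 : 11 c8 4f 56 d5
query mem[0x02]=0xda, mem[0x15]=0x11, mem[0x06]=0xda, mem[0x17]=0x4f, mem[0x08]=0xea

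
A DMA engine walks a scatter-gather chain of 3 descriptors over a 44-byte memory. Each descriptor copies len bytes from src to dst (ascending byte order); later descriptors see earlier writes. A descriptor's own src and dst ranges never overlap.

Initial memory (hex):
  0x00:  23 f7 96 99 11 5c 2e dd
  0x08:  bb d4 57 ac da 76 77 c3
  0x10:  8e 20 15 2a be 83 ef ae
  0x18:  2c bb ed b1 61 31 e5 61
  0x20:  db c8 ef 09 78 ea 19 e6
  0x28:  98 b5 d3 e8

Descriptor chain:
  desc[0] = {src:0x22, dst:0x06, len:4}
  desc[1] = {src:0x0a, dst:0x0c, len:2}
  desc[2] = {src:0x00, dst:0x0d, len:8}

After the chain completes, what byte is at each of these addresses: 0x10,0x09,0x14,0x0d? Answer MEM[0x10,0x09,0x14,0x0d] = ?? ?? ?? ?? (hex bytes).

  after D0: wrote 4B at 0x06 = ef0978ea
  after D1: wrote 2B at 0x0c = 57ac
  after D2: wrote 8B at 0x0d = 23f79699115cef09
query mem[0x10]=0x99, mem[0x09]=0xea, mem[0x14]=0x09, mem[0x0d]=0x23

MEM[0x10,0x09,0x14,0x0d] = 99 ea 09 23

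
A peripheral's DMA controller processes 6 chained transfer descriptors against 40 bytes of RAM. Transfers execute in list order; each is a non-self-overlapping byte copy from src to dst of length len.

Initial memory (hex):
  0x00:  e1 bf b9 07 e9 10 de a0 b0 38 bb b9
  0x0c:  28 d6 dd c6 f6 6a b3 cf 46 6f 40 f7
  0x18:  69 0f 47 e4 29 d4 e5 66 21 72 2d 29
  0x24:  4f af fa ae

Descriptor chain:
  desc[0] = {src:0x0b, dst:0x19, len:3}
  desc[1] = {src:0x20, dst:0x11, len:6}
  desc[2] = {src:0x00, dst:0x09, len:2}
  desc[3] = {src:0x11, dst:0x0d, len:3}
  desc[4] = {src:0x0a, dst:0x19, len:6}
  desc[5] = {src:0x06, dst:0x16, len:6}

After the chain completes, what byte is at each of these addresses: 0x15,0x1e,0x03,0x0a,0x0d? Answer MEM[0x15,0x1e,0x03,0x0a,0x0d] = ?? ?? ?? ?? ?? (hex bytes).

[0] 0x0b->0x19 len=3 : b9 28 d6
[1] 0x20->0x11 len=6 : 21 72 2d 29 4f af
[2] 0x00->0x09 len=2 : e1 bf
[3] 0x11->0x0d len=3 : 21 72 2d
[4] 0x0a->0x19 len=6 : bf b9 28 21 72 2d
[5] 0x06->0x16 len=6 : de a0 b0 e1 bf b9
query mem[0x15]=0x4f, mem[0x1e]=0x2d, mem[0x03]=0x07, mem[0x0a]=0xbf, mem[0x0d]=0x21

MEM[0x15,0x1e,0x03,0x0a,0x0d] = 4f 2d 07 bf 21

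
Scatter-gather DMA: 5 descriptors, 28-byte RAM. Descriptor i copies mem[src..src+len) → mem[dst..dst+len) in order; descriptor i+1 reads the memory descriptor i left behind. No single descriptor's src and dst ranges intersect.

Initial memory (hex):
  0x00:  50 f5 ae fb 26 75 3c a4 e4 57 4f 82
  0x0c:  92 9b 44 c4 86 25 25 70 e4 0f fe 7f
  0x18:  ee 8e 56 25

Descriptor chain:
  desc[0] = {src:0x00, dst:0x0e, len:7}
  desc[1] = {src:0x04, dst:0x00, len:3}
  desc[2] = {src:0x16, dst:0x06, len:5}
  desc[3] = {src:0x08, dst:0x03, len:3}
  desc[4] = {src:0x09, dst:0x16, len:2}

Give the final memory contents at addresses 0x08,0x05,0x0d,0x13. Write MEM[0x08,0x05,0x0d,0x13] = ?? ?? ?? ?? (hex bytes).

  after D0: wrote 7B at 0x0e = 50f5aefb26753c
  after D1: wrote 3B at 0x00 = 26753c
  after D2: wrote 5B at 0x06 = fe7fee8e56
  after D3: wrote 3B at 0x03 = ee8e56
  after D4: wrote 2B at 0x16 = 8e56
query mem[0x08]=0xee, mem[0x05]=0x56, mem[0x0d]=0x9b, mem[0x13]=0x75

MEM[0x08,0x05,0x0d,0x13] = ee 56 9b 75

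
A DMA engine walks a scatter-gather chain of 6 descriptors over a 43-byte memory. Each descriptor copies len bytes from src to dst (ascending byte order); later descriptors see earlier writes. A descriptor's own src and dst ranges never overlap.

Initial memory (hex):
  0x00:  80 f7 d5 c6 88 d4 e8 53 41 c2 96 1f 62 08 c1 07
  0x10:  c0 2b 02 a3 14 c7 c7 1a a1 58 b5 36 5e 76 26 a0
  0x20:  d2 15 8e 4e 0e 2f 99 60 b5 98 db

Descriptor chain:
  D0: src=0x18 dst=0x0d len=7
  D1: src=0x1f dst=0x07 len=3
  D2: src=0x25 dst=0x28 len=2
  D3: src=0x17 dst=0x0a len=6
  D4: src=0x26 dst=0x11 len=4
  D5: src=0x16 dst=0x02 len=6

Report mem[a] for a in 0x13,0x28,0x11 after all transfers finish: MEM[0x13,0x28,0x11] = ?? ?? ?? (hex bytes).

MEM[0x13,0x28,0x11] = 2f 2f 99

D0: mem[0x0d..0x13] <- [a1 58 b5 36 5e 76 26]
D1: mem[0x07..0x09] <- [a0 d2 15]
D2: mem[0x28..0x29] <- [2f 99]
D3: mem[0x0a..0x0f] <- [1a a1 58 b5 36 5e]
D4: mem[0x11..0x14] <- [99 60 2f 99]
D5: mem[0x02..0x07] <- [c7 1a a1 58 b5 36]
query mem[0x13]=0x2f, mem[0x28]=0x2f, mem[0x11]=0x99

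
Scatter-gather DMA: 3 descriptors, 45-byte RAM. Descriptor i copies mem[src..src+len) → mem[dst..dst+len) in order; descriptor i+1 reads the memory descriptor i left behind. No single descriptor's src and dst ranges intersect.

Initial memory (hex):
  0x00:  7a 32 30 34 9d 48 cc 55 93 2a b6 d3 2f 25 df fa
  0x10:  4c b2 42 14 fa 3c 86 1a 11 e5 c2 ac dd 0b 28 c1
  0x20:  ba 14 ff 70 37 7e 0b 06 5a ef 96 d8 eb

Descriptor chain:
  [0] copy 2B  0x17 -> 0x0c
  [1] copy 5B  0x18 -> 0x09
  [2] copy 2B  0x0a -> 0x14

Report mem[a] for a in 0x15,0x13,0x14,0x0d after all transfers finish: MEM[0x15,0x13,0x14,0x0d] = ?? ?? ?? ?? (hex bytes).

MEM[0x15,0x13,0x14,0x0d] = c2 14 e5 dd

#0 dst[0x0c+2] := {0x1a,0x11}
#1 dst[0x09+5] := {0x11,0xe5,0xc2,0xac,0xdd}
#2 dst[0x14+2] := {0xe5,0xc2}
query mem[0x15]=0xc2, mem[0x13]=0x14, mem[0x14]=0xe5, mem[0x0d]=0xdd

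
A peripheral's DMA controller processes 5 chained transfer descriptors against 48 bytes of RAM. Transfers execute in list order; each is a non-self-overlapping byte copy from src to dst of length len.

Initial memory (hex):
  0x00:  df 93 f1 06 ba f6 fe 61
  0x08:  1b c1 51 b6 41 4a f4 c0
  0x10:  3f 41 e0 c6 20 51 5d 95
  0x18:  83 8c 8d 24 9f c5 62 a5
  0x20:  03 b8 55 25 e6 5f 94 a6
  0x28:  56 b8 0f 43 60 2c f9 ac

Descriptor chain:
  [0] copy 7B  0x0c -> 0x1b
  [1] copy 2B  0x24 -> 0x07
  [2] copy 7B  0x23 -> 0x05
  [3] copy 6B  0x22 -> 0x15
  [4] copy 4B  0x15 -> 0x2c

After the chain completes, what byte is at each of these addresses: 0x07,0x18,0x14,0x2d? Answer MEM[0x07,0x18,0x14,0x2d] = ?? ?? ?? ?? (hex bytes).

MEM[0x07,0x18,0x14,0x2d] = 5f 5f 20 25

D0: mem[0x1b..0x21] <- [41 4a f4 c0 3f 41 e0]
D1: mem[0x07..0x08] <- [e6 5f]
D2: mem[0x05..0x0b] <- [25 e6 5f 94 a6 56 b8]
D3: mem[0x15..0x1a] <- [55 25 e6 5f 94 a6]
D4: mem[0x2c..0x2f] <- [55 25 e6 5f]
query mem[0x07]=0x5f, mem[0x18]=0x5f, mem[0x14]=0x20, mem[0x2d]=0x25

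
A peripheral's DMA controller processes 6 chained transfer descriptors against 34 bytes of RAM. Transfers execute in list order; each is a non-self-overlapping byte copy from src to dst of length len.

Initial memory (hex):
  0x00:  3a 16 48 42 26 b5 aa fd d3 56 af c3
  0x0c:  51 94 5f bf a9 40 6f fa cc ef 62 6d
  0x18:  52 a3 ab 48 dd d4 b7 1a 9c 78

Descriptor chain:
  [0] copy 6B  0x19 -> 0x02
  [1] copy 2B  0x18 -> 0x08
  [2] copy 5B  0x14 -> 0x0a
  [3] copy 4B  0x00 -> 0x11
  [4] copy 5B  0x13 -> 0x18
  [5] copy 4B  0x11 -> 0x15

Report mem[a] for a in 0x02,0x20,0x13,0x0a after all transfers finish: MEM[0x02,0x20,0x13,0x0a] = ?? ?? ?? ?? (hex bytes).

MEM[0x02,0x20,0x13,0x0a] = a3 9c a3 cc

D0: mem[0x02..0x07] <- [a3 ab 48 dd d4 b7]
D1: mem[0x08..0x09] <- [52 a3]
D2: mem[0x0a..0x0e] <- [cc ef 62 6d 52]
D3: mem[0x11..0x14] <- [3a 16 a3 ab]
D4: mem[0x18..0x1c] <- [a3 ab ef 62 6d]
D5: mem[0x15..0x18] <- [3a 16 a3 ab]
query mem[0x02]=0xa3, mem[0x20]=0x9c, mem[0x13]=0xa3, mem[0x0a]=0xcc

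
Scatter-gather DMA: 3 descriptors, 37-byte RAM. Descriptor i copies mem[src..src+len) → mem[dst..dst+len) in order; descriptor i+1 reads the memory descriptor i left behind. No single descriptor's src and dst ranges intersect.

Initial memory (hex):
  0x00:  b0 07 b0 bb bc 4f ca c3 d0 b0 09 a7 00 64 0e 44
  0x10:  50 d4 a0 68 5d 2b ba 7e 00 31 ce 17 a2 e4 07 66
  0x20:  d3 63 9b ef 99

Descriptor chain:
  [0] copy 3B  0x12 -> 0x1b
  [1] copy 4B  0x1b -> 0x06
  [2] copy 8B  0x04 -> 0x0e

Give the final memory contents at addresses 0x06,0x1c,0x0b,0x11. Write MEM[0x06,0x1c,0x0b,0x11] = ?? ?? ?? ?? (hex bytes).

  after D0: wrote 3B at 0x1b = a0685d
  after D1: wrote 4B at 0x06 = a0685d07
  after D2: wrote 8B at 0x0e = bc4fa0685d0709a7
query mem[0x06]=0xa0, mem[0x1c]=0x68, mem[0x0b]=0xa7, mem[0x11]=0x68

MEM[0x06,0x1c,0x0b,0x11] = a0 68 a7 68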